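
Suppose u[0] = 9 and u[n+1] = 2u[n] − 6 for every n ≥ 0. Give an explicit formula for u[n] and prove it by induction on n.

Claim: u[n] = 3·2^n + 6.

Base case: u[0] = 9, and 3·2^0 + 6 = 3 + 6 = 9.
Assume u[m] = 3·2^m + 6 for some m ≥ 0.
Then u[m+1] = 2u[m] − 6 = 2·(3·2^m + 6) − 6 = 6·2^m + 12 − 6 = 3·2^{m+1} + 6.
By induction, u[n] = 3·2^n + 6 for all n ≥ 0.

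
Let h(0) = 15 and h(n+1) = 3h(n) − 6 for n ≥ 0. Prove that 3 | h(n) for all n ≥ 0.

Base case: h(0) = 15 = 3·5, so 3 | h(0).
Assume 3 | h(k), so h(k) = 3t for some integer t.
Then h(k+1) = 3h(k) − 6 = 3·(3t) − 6 = 3(3t − 2), so 3 | h(k+1).
Hence 3 | h(n) for every n ≥ 0, by induction.

3 | h(n)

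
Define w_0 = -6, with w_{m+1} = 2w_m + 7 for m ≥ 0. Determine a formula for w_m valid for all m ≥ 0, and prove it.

Claim: w_m = 2^m − 7.

Base case: w_0 = -6, and 2^0 − 7 = 1 − 7 = -6.
Assume w_k = 2^k − 7 for some k ≥ 0.
Then w_{k+1} = 2w_k + 7 = 2·(2^k − 7) + 7 = 2^{k+1} − 14 + 7 = 2^{k+1} − 7.
So the formula holds for k+1, and by induction w_m = 2^m − 7 for all m ≥ 0.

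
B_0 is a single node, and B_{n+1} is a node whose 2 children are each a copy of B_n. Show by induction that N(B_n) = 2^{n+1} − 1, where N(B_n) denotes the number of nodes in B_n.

Base case: N(B_0) = 1, and 2^{0+1} − 1 = 1.
Assume N(B_m) = 2^{m+1} − 1.
Then N(B_{m+1}) = 1 + 2N(B_m) = 1 + 2(2^{m+1} − 1) = 2^{m+2} − 2 + 1 = 2^{m+2} − 1.
So the formula holds for m+1, and by induction N(B_n) = 2^{n+1} − 1 for all n ≥ 0.

N(B_n) = 2^{n+1} − 1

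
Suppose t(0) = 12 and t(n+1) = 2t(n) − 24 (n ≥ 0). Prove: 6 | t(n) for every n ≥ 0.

Base case: t(0) = 12 = 6·2, so 6 | t(0).
Assume 6 | t(k), so t(k) = 6s for some integer s.
Then t(k+1) = 2t(k) − 24 = 2·(6s) − 24 = 6(2s − 4), so 6 | t(k+1).
This completes the inductive step, so 6 | t(n) for all n ≥ 0.

6 | t(n)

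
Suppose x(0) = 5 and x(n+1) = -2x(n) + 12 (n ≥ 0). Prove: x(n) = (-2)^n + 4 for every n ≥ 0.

Base case: x(0) = 5, and (-2)^0 + 4 = 1 + 4 = 5.
Assume x(m) = (-2)^m + 4 for some m ≥ 0.
Then x(m+1) = -2x(m) + 12 = -2·((-2)^m + 4) + 12 = -2·(-2)^m − 8 + 12 = (-2)^{m+1} + 4.
Hence x(n) = (-2)^n + 4 for every n ≥ 0, by induction.

x(n) = (-2)^n + 4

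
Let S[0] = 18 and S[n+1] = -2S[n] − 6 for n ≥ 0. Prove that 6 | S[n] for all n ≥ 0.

Base case: S[0] = 18 = 6·3, so 6 | S[0].
Assume 6 | S[k], so S[k] = 6t for some integer t.
Then S[k+1] = -2S[k] − 6 = -2·(6t) − 6 = 6(-2t − 1), so 6 | S[k+1].
By induction, 6 | S[n] for all n ≥ 0.

6 | S[n]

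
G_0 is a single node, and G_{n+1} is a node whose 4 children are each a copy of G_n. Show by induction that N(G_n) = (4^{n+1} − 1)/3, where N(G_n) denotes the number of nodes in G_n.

Base case: N(G_0) = 1, and (4^{0+1} − 1)/3 = 1.
Assume N(G_j) = (4^{j+1} − 1)/3.
Then N(G_{j+1}) = 1 + 4N(G_j) = 1 + 4·(4^{j+1} − 1)/3 = 1 + (4^{j+2} − 4)/3 = (3 + 4^{j+2} − 4)/3 = (4^{j+2} − 1)/3.
So the formula holds for j+1, and by induction N(G_n) = (4^{n+1} − 1)/3 for all n ≥ 0.

N(G_n) = (4^{n+1} − 1)/3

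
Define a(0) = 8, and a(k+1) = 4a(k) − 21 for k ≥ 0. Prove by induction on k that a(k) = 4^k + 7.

Base case: a(0) = 8, and 4^0 + 7 = 1 + 7 = 8.
Assume a(r) = 4^r + 7 for some r ≥ 0.
Then a(r+1) = 4a(r) − 21 = 4·(4^r + 7) − 21 = 4^{r+1} + 28 − 21 = 4^{r+1} + 7.
This completes the inductive step, so a(k) = 4^k + 7 for all k ≥ 0.

a(k) = 4^k + 7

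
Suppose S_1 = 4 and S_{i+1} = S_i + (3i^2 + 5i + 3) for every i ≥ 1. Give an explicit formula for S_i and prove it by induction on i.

Claim: S_i = i^3 + i^2 + i + 1.

Base case: S_1 = 4, and 1^3 + 1^2 + 1 + 1 = 4.
Assume S_k = k^3 + k^2 + k + 1.
Then S_{k+1} = S_k + (3k^2 + 5k + 3) = (k^3 + k^2 + k + 1) + (3k^2 + 5k + 3) = k^3 + 4k^2 + 6k + 4,
and (k+1)^3 + (k+1)^2 + (k+1) + 1 = k^3 + 4k^2 + 6k + 4.
This completes the inductive step, so S_i = i^3 + i^2 + i + 1 for all i ≥ 1.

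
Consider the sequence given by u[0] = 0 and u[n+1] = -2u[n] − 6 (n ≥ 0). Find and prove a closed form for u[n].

Claim: u[n] = 2·(-2)^n − 2.

Base case: u[0] = 0, and 2·(-2)^0 − 2 = 2 − 2 = 0.
Assume u[j] = 2·(-2)^j − 2 for some j ≥ 0.
Then u[j+1] = -2u[j] − 6 = -2·(2·(-2)^j − 2) − 6 = -4·(-2)^j + 4 − 6 = 2·(-2)^{j+1} − 2.
By induction, u[n] = 2·(-2)^n − 2 for all n ≥ 0.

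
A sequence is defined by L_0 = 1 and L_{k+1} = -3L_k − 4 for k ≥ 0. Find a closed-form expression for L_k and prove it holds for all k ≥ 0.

Claim: L_k = 2·(-3)^k − 1.

Base case: L_0 = 1, and 2·(-3)^0 − 1 = 2 − 1 = 1.
Assume L_j = 2·(-3)^j − 1 for some j ≥ 0.
Then L_{j+1} = -3L_j − 4 = -3·(2·(-3)^j − 1) − 4 = -6·(-3)^j + 3 − 4 = 2·(-3)^{j+1} − 1.
So the formula holds for j+1, and by induction L_k = 2·(-3)^k − 1 for all k ≥ 0.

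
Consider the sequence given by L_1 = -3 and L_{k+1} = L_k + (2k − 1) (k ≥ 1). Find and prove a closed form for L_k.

Claim: L_k = k^2 − 2k − 2.

Base case: L_1 = -3, and 1^2 − 2·1 − 2 = -3.
Assume L_m = m^2 − 2m − 2.
Then L_{m+1} = L_m + (2m − 1) = (m^2 − 2m − 2) + (2m − 1) = m^2 − 3,
and (m+1)^2 − 2·(m+1) − 2 = m^2 − 3.
Hence L_k = k^2 − 2k − 2 for every k ≥ 1, by induction.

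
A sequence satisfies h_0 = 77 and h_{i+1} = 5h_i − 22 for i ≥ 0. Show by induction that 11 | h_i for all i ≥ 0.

Base case: h_0 = 77 = 11·7, so 11 | h_0.
Assume 11 | h_k, so h_k = 11t for some integer t.
Then h_{k+1} = 5h_k − 22 = 5·(11t) − 22 = 11(5t − 2), so 11 | h_{k+1}.
Hence 11 | h_i for every i ≥ 0, by induction.

11 | h_i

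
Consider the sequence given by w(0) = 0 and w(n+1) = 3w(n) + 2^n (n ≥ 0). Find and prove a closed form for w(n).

Claim: w(n) = 3^n − 2^n.

Base case: w(0) = 0, and 3^0 − 2^0 = 1 − 1 = 0.
Assume w(k) = 3^k − 2^k for some k ≥ 0.
Then w(k+1) = 3w(k) + 2^k = 3·(3^k − 2^k) + 2^k = 3^{k+1} − 3·2^k + 2^k = 3^{k+1} − 2·2^k = 3^{k+1} − 2^{k+1}.
This completes the inductive step, so w(n) = 3^n − 2^n for all n ≥ 0.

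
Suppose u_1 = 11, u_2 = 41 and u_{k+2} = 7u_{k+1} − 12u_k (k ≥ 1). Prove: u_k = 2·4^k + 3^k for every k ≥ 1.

Base cases: u_1 = 11 and 2·4^1 + 3^1 = 11; u_2 = 41 and 2·4^2 + 3^2 = 41.
Assume u_i = 2·4^i + 3^i for all 1 ≤ i ≤ j, where j ≥ 2.
Then u_{j+1} = 7u_j − 12u_{j−1} = 7·(2·4^j + 3^j) − 12·(2·4^{j−1} + 3^{j−1}) = 2·(7·4 − 12)4^{j−1} + (7·3 − 12)3^{j−1} = 32·4^{j−1} + 9·3^{j−1} = 2·4^{j+1} + 3^{j+1}.
This completes the inductive step, so u_k = 2·4^k + 3^k for all k ≥ 1.

u_k = 2·4^k + 3^k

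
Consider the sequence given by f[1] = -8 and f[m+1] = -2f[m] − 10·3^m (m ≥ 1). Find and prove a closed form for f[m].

Claim: f[m] = (-2)^m − 2·3^m.

Base case: f[1] = -8, and (-2)^1 − 2·3^1 = -2 − 6 = -8.
Assume f[k] = (-2)^k − 2·3^k for some k ≥ 1.
Then f[k+1] = -2f[k] − 10·3^k = -2·((-2)^k − 2·3^k) − 10·3^k = (-2)^{k+1} + 4·3^k − 10·3^k = (-2)^{k+1} − 6·3^k = (-2)^{k+1} − 2·3^{k+1}.
This completes the inductive step, so f[m] = (-2)^m − 2·3^m for all m ≥ 1.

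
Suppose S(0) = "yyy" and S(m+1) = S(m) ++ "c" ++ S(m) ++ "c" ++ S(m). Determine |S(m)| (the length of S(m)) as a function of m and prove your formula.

Claim: |S(m)| = 4·3^m − 1.

Base case: |S(0)| = 3, and 4·3^0 − 1 = 3.
Assume |S(k)| = 4·3^k − 1.
Then |S(k+1)| = 3|S(k)| + 2 = 3(4·3^k − 1) + 2 = 4·3^{k+1} − 3 + 2 = 4·3^{k+1} − 1.
So the formula holds for k+1, and by induction |S(m)| = 4·3^m − 1 for all m ≥ 0.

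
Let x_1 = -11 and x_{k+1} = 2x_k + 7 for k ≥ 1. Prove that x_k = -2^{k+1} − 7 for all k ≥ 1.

Base case: x_1 = -11, and -2^{1+1} − 7 = -4 − 7 = -11.
Assume x_r = -2^{r+1} − 7 for some r ≥ 1.
Then x_{r+1} = 2x_r + 7 = 2·(-2^{r+1} − 7) + 7 = -2^{r+2} − 14 + 7 = -2^{r+2} − 7.
Hence x_k = -2^{k+1} − 7 for every k ≥ 1, by induction.

x_k = -2^{k+1} − 7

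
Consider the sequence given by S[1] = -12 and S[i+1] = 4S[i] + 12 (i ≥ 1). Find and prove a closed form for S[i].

Claim: S[i] = -2·4^i − 4.

Base case: S[1] = -12, and -2·4^1 − 4 = -8 − 4 = -12.
Assume S[k] = -2·4^k − 4 for some k ≥ 1.
Then S[k+1] = 4S[k] + 12 = 4·(-2·4^k − 4) + 12 = -8·4^k − 16 + 12 = -2·4^{k+1} − 4.
So the formula holds for k+1, and by induction S[i] = -2·4^i − 4 for all i ≥ 1.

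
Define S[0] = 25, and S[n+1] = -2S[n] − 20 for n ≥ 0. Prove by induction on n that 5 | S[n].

Base case: S[0] = 25 = 5·5, so 5 | S[0].
Assume 5 | S[m], so S[m] = 5t for some integer t.
Then S[m+1] = -2S[m] − 20 = -2·(5t) − 20 = 5(-2t − 4), so 5 | S[m+1].
This completes the inductive step, so 5 | S[n] for all n ≥ 0.

5 | S[n]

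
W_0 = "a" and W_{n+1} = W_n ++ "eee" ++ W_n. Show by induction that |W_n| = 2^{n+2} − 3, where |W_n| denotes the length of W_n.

Base case: |W_0| = 1, and 2^{0+2} − 3 = 1.
Assume |W_j| = 2^{j+2} − 3.
Then |W_{j+1}| = |W_j| + 3 + |W_j| = 2|W_j| + 3 = 2(2^{j+2} − 3) + 3 = 2^{j+3} − 6 + 3 = 2^{j+3} − 3.
This completes the inductive step, so |W_n| = 2^{n+2} − 3 for all n ≥ 0.

|W_n| = 2^{n+2} − 3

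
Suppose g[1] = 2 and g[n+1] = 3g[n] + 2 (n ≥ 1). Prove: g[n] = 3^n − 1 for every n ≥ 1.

Base case: g[1] = 2, and 3^1 − 1 = 3 − 1 = 2.
Assume g[k] = 3^k − 1 for some k ≥ 1.
Then g[k+1] = 3g[k] + 2 = 3·(3^k − 1) + 2 = 3^{k+1} − 3 + 2 = 3^{k+1} − 1.
So the formula holds for k+1, and by induction g[n] = 3^n − 1 for all n ≥ 1.

g[n] = 3^n − 1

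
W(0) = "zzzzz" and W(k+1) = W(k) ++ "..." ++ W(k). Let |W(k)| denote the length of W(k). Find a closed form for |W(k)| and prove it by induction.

Claim: |W(k)| = 2^{k+3} − 3.

Base case: |W(0)| = 5, and 2^{0+3} − 3 = 5.
Assume |W(m)| = 2^{m+3} − 3.
Then |W(m+1)| = |W(m)| + 3 + |W(m)| = 2|W(m)| + 3 = 2(2^{m+3} − 3) + 3 = 2^{m+1+3} − 6 + 3 = 2^{m+1+3} − 3.
This completes the inductive step, so |W(k)| = 2^{k+3} − 3 for all k ≥ 0.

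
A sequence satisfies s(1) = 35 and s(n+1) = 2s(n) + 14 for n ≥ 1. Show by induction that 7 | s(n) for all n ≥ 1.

Base case: s(1) = 35 = 7·5, so 7 | s(1).
Assume 7 | s(k), so s(k) = 7t for some integer t.
Then s(k+1) = 2s(k) + 14 = 2·(7t) + 14 = 7(2t + 2), so 7 | s(k+1).
By induction, 7 | s(n) for all n ≥ 1.

7 | s(n)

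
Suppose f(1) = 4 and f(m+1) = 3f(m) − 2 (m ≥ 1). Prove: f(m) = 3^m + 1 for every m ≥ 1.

Base case: f(1) = 4, and 3^1 + 1 = 3 + 1 = 4.
Assume f(r) = 3^r + 1 for some r ≥ 1.
Then f(r+1) = 3f(r) − 2 = 3·(3^r + 1) − 2 = 3^{r+1} + 3 − 2 = 3^{r+1} + 1.
By induction, f(m) = 3^m + 1 for all m ≥ 1.

f(m) = 3^m + 1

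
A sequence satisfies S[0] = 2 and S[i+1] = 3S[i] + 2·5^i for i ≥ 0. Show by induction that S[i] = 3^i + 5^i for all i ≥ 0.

Base case: S[0] = 2, and 3^0 + 5^0 = 1 + 1 = 2.
Assume S[r] = 3^r + 5^r for some r ≥ 0.
Then S[r+1] = 3S[r] + 2·5^r = 3·(3^r + 5^r) + 2·5^r = 3^{r+1} + 3·5^r + 2·5^r = 3^{r+1} + 5·5^r = 3^{r+1} + 5^{r+1}.
This completes the inductive step, so S[i] = 3^i + 5^i for all i ≥ 0.

S[i] = 3^i + 5^i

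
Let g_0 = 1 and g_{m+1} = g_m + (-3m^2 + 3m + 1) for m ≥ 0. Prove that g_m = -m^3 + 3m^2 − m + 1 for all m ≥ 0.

Base case: g_0 = 1, and -0^3 + 3·0^2 − 0 + 1 = 1.
Assume g_r = -r^3 + 3r^2 − r + 1.
Then g_{r+1} = g_r + (-3r^2 + 3r + 1) = (-r^3 + 3r^2 − r + 1) + (-3r^2 + 3r + 1) = -r^3 + 2r + 2,
and -(r+1)^3 + 3·(r+1)^2 − (r+1) + 1 = -r^3 + 2r + 2.
Hence g_m = -m^3 + 3m^2 − m + 1 for every m ≥ 0, by induction.

g_m = -m^3 + 3m^2 − m + 1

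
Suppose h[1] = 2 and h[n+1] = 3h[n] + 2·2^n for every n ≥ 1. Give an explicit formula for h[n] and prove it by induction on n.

Claim: h[n] = 2·3^n − 2·2^n.

Base case: h[1] = 2, and 2·3^1 − 2·2^1 = 6 − 4 = 2.
Assume h[r] = 2·3^r − 2·2^r for some r ≥ 1.
Then h[r+1] = 3h[r] + 2·2^r = 3·(2·3^r − 2·2^r) + 2·2^r = 2·3^{r+1} − 6·2^r + 2·2^r = 2·3^{r+1} − 4·2^r = 2·3^{r+1} − 2·2^{r+1}.
So the formula holds for r+1, and by induction h[n] = 2·3^n − 2·2^n for all n ≥ 1.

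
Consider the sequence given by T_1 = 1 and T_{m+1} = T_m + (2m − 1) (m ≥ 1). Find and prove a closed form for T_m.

Claim: T_m = m^2 − 2m + 2.

Base case: T_1 = 1, and 1^2 − 2·1 + 2 = 1.
Assume T_k = k^2 − 2k + 2.
Then T_{k+1} = T_k + (2k − 1) = (k^2 − 2k + 2) + (2k − 1) = k^2 + 1,
and (k+1)^2 − 2·(k+1) + 2 = k^2 + 1.
By induction, T_m = m^2 − 2m + 2 for all m ≥ 1.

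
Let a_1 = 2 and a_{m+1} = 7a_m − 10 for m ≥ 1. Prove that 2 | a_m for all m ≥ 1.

Base case: a_1 = 2 = 2·1, so 2 | a_1.
Assume 2 | a_j, so a_j = 2t for some integer t.
Then a_{j+1} = 7a_j − 10 = 7·(2t) − 10 = 2(7t − 5), so 2 | a_{j+1}.
This completes the inductive step, so 2 | a_m for all m ≥ 1.

2 | a_m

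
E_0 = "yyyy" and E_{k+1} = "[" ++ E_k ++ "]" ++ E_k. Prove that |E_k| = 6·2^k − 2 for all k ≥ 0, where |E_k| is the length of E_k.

Base case: |E_0| = 4, and 6·2^0 − 2 = 4.
Assume |E_r| = 6·2^r − 2.
Then |E_{r+1}| = 1 + |E_r| + 1 + |E_r| = 2|E_r| + 2 = 2(6·2^r − 2) + 2 = 6·2^{r+1} − 4 + 2 = 6·2^{r+1} − 2.
So the formula holds for r+1, and by induction |E_k| = 6·2^k − 2 for all k ≥ 0.

|E_k| = 6·2^k − 2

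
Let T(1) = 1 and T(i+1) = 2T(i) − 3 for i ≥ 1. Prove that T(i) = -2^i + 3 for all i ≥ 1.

Base case: T(1) = 1, and -2^1 + 3 = -2 + 3 = 1.
Assume T(m) = -2^m + 3 for some m ≥ 1.
Then T(m+1) = 2T(m) − 3 = 2·(-2^m + 3) − 3 = -2^{m+1} + 6 − 3 = -2^{m+1} + 3.
Hence T(i) = -2^i + 3 for every i ≥ 1, by induction.

T(i) = -2^i + 3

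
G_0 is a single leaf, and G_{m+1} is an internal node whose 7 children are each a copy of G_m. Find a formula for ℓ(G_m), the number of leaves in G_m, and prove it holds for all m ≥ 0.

Claim: ℓ(G_m) = 7^m.

Base case: ℓ(G_0) = 1, and 7^0 = 1.
Assume ℓ(G_k) = 7^k.
Then ℓ(G_{k+1}) = 7·ℓ(G_k) = 7·7^k = 7^{k+1}.
This completes the inductive step, so ℓ(G_m) = 7^m for all m ≥ 0.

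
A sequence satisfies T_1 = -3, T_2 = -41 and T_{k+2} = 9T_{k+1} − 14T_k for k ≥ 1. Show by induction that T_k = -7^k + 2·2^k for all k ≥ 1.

Base cases: T_1 = -3 and -7^1 + 2·2^1 = -3; T_2 = -41 and -7^2 + 2·2^2 = -41.
Assume T_j = -7^j + 2·2^j for all 1 ≤ j ≤ r, where r ≥ 2.
Then T_{r+1} = 9T_r − 14T_{r−1} = 9·(-7^r + 2·2^r) − 14·(-7^{r−1} + 2·2^{r−1}) = -(9·7 − 14)7^{r−1} + 2·(9·2 − 14)2^{r−1} = -49·7^{r−1} + 8·2^{r−1} = -7^{r+1} + 2·2^{r+1}.
By strong induction, T_k = -7^k + 2·2^k for all k ≥ 1.

T_k = -7^k + 2·2^k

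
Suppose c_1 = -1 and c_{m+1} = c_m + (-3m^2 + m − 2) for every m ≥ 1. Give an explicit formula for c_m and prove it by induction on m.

Claim: c_m = -m^3 + 2m^2 − 3m + 1.

Base case: c_1 = -1, and -1^3 + 2·1^2 − 3·1 + 1 = -1.
Assume c_r = -r^3 + 2r^2 − 3r + 1.
Then c_{r+1} = c_r + (-3r^2 + r − 2) = (-r^3 + 2r^2 − 3r + 1) + (-3r^2 + r − 2) = -r^3 − r^2 − 2r − 1,
and -(r+1)^3 + 2·(r+1)^2 − 3·(r+1) + 1 = -r^3 − r^2 − 2r − 1.
This completes the inductive step, so c_m = -m^3 + 2m^2 − 3m + 1 for all m ≥ 1.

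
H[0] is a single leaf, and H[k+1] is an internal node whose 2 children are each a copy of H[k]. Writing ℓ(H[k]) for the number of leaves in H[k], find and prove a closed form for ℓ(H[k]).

Claim: ℓ(H[k]) = 2^k.

Base case: ℓ(H[0]) = 1, and 2^0 = 1.
Assume ℓ(H[m]) = 2^m.
Then ℓ(H[m+1]) = 2·ℓ(H[m]) = 2·2^m = 2^{m+1}.
By induction, ℓ(H[k]) = 2^k for all k ≥ 0.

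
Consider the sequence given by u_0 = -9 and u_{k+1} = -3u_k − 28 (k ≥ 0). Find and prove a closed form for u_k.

Claim: u_k = -2·(-3)^k − 7.

Base case: u_0 = -9, and -2·(-3)^0 − 7 = -2 − 7 = -9.
Assume u_r = -2·(-3)^r − 7 for some r ≥ 0.
Then u_{r+1} = -3u_r − 28 = -3·(-2·(-3)^r − 7) − 28 = 6·(-3)^r + 21 − 28 = -2·(-3)^{r+1} − 7.
This completes the inductive step, so u_k = -2·(-3)^k − 7 for all k ≥ 0.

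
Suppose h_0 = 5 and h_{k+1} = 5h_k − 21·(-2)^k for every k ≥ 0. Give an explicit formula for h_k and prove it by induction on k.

Claim: h_k = 2·5^k + 3·(-2)^k.

Base case: h_0 = 5, and 2·5^0 + 3·(-2)^0 = 2 + 3 = 5.
Assume h_r = 2·5^r + 3·(-2)^r for some r ≥ 0.
Then h_{r+1} = 5h_r − 21·(-2)^r = 5·(2·5^r + 3·(-2)^r) − 21·(-2)^r = 2·5^{r+1} + 15·(-2)^r − 21·(-2)^r = 2·5^{r+1} − 6·(-2)^r = 2·5^{r+1} + 3·(-2)^{r+1}.
Hence h_k = 2·5^k + 3·(-2)^k for every k ≥ 0, by induction.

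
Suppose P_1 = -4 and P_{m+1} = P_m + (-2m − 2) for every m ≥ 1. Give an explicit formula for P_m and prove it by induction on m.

Claim: P_m = -m^2 − m − 2.

Base case: P_1 = -4, and -1^2 − 1 − 2 = -4.
Assume P_r = -r^2 − r − 2.
Then P_{r+1} = P_r + (-2r − 2) = (-r^2 − r − 2) + (-2r − 2) = -r^2 − 3r − 4,
and -(r+1)^2 − (r+1) − 2 = -r^2 − 3r − 4.
By induction, P_m = -m^2 − m − 2 for all m ≥ 1.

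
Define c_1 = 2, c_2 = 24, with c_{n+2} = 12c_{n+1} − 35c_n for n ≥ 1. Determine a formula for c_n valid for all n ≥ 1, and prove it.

Claim: c_n = -5^n + 7^n.

Base cases: c_1 = 2 and -5^1 + 7^1 = 2; c_2 = 24 and -5^2 + 7^2 = 24.
Assume c_j = -5^j + 7^j for all 1 ≤ j ≤ k, where k ≥ 2.
Then c_{k+1} = 12c_k − 35c_{k−1} = 12·(-5^k + 7^k) − 35·(-5^{k−1} + 7^{k−1}) = -(12·5 − 35)5^{k−1} + (12·7 − 35)7^{k−1} = -25·5^{k−1} + 49·7^{k−1} = -5^{k+1} + 7^{k+1}.
This completes the inductive step, so c_n = -5^n + 7^n for all n ≥ 1.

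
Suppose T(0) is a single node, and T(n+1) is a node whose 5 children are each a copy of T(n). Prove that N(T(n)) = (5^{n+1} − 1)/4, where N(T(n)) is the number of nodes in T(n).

Base case: N(T(0)) = 1, and (5^{0+1} − 1)/4 = 1.
Assume N(T(k)) = (5^{k+1} − 1)/4.
Then N(T(k+1)) = 1 + 5N(T(k)) = 1 + 5·(5^{k+1} − 1)/4 = 1 + (5^{k+2} − 5)/4 = (4 + 5^{k+2} − 5)/4 = (5^{k+2} − 1)/4.
So the formula holds for k+1, and by induction N(T(n)) = (5^{n+1} − 1)/4 for all n ≥ 0.

N(T(n)) = (5^{n+1} − 1)/4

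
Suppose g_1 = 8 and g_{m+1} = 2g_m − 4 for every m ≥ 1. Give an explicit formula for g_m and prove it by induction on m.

Claim: g_m = 2^{m+1} + 4.

Base case: g_1 = 8, and 2^{1+1} + 4 = 4 + 4 = 8.
Assume g_j = 2^{j+1} + 4 for some j ≥ 1.
Then g_{j+1} = 2g_j − 4 = 2·(2^{j+1} + 4) − 4 = 2^{j+2} + 8 − 4 = 2^{j+2} + 4.
Hence g_m = 2^{m+1} + 4 for every m ≥ 1, by induction.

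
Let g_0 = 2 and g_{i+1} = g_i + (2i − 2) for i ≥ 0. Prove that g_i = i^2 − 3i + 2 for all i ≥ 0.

Base case: g_0 = 2, and 0^2 − 3·0 + 2 = 2.
Assume g_k = k^2 − 3k + 2.
Then g_{k+1} = g_k + (2k − 2) = (k^2 − 3k + 2) + (2k − 2) = k^2 − k,
and (k+1)^2 − 3·(k+1) + 2 = k^2 − k.
This completes the inductive step, so g_i = i^2 − 3i + 2 for all i ≥ 0.

g_i = i^2 − 3i + 2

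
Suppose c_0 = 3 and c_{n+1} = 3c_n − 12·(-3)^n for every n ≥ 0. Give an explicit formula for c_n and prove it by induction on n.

Claim: c_n = 3^n + 2·(-3)^n.

Base case: c_0 = 3, and 3^0 + 2·(-3)^0 = 1 + 2 = 3.
Assume c_j = 3^j + 2·(-3)^j for some j ≥ 0.
Then c_{j+1} = 3c_j − 12·(-3)^j = 3·(3^j + 2·(-3)^j) − 12·(-3)^j = 3^{j+1} + 6·(-3)^j − 12·(-3)^j = 3^{j+1} − 6·(-3)^j = 3^{j+1} + 2·(-3)^{j+1}.
Hence c_n = 3^n + 2·(-3)^n for every n ≥ 0, by induction.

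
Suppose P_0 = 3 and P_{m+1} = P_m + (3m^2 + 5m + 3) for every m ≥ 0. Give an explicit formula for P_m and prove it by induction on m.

Claim: P_m = m^3 + m^2 + m + 3.

Base case: P_0 = 3, and 0^3 + 0^2 + 0 + 3 = 3.
Assume P_k = k^3 + k^2 + k + 3.
Then P_{k+1} = P_k + (3k^2 + 5k + 3) = (k^3 + k^2 + k + 3) + (3k^2 + 5k + 3) = k^3 + 4k^2 + 6k + 6,
and (k+1)^3 + (k+1)^2 + (k+1) + 3 = k^3 + 4k^2 + 6k + 6.
Hence P_m = m^3 + m^2 + m + 3 for every m ≥ 0, by induction.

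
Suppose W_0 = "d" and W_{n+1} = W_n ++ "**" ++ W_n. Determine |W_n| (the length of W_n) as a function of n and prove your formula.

Claim: |W_n| = 3·2^n − 2.

Base case: |W_0| = 1, and 3·2^0 − 2 = 1.
Assume |W_r| = 3·2^r − 2.
Then |W_{r+1}| = |W_r| + 2 + |W_r| = 2|W_r| + 2 = 2(3·2^r − 2) + 2 = 3·2^{r+1} − 4 + 2 = 3·2^{r+1} − 2.
By induction, |W_n| = 3·2^n − 2 for all n ≥ 0.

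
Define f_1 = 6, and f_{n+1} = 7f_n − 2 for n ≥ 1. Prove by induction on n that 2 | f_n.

Base case: f_1 = 6 = 2·3, so 2 | f_1.
Assume 2 | f_k, so f_k = 2t for some integer t.
Then f_{k+1} = 7f_k − 2 = 7·(2t) − 2 = 2(7t − 1), so 2 | f_{k+1}.
Hence 2 | f_n for every n ≥ 1, by induction.

2 | f_n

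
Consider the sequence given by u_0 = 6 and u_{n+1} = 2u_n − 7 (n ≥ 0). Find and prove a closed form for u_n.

Claim: u_n = -2^n + 7.

Base case: u_0 = 6, and -2^0 + 7 = -1 + 7 = 6.
Assume u_m = -2^m + 7 for some m ≥ 0.
Then u_{m+1} = 2u_m − 7 = 2·(-2^m + 7) − 7 = -2^{m+1} + 14 − 7 = -2^{m+1} + 7.
Hence u_n = -2^n + 7 for every n ≥ 0, by induction.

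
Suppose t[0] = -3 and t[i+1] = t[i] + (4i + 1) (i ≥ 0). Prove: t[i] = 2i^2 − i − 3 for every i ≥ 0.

Base case: t[0] = -3, and 2·0^2 − 0 − 3 = -3.
Assume t[m] = 2m^2 − m − 3.
Then t[m+1] = t[m] + (4m + 1) = (2m^2 − m − 3) + (4m + 1) = 2m^2 + 3m − 2,
and 2·(m+1)^2 − (m+1) − 3 = 2m^2 + 3m − 2.
This completes the inductive step, so t[i] = 2i^2 − i − 3 for all i ≥ 0.

t[i] = 2i^2 − i − 3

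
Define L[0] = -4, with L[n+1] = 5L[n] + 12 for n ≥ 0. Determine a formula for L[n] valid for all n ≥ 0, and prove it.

Claim: L[n] = -5^n − 3.

Base case: L[0] = -4, and -5^0 − 3 = -1 − 3 = -4.
Assume L[k] = -5^k − 3 for some k ≥ 0.
Then L[k+1] = 5L[k] + 12 = 5·(-5^k − 3) + 12 = -5^{k+1} − 15 + 12 = -5^{k+1} − 3.
By induction, L[n] = -5^n − 3 for all n ≥ 0.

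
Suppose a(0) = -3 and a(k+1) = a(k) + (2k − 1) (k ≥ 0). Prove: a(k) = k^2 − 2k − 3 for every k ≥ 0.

Base case: a(0) = -3, and 0^2 − 2·0 − 3 = -3.
Assume a(r) = r^2 − 2r − 3.
Then a(r+1) = a(r) + (2r − 1) = (r^2 − 2r − 3) + (2r − 1) = r^2 − 4,
and (r+1)^2 − 2·(r+1) − 3 = r^2 − 4.
This completes the inductive step, so a(k) = k^2 − 2k − 3 for all k ≥ 0.

a(k) = k^2 − 2k − 3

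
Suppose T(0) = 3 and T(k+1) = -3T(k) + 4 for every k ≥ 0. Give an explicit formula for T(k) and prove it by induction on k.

Claim: T(k) = 2·(-3)^k + 1.

Base case: T(0) = 3, and 2·(-3)^0 + 1 = 2 + 1 = 3.
Assume T(j) = 2·(-3)^j + 1 for some j ≥ 0.
Then T(j+1) = -3T(j) + 4 = -3·(2·(-3)^j + 1) + 4 = -6·(-3)^j − 3 + 4 = 2·(-3)^{j+1} + 1.
So the formula holds for j+1, and by induction T(k) = 2·(-3)^k + 1 for all k ≥ 0.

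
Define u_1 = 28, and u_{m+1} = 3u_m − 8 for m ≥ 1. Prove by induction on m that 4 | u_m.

Base case: u_1 = 28 = 4·7, so 4 | u_1.
Assume 4 | u_k, so u_k = 4t for some integer t.
Then u_{k+1} = 3u_k − 8 = 3·(4t) − 8 = 4(3t − 2), so 4 | u_{k+1}.
Hence 4 | u_m for every m ≥ 1, by induction.

4 | u_m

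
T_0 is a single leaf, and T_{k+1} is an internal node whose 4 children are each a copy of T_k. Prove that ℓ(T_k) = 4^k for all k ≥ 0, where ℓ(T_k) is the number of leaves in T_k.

Base case: ℓ(T_0) = 1, and 4^0 = 1.
Assume ℓ(T_r) = 4^r.
Then ℓ(T_{r+1}) = 4·ℓ(T_r) = 4·4^r = 4^{r+1}.
This completes the inductive step, so ℓ(T_k) = 4^k for all k ≥ 0.

ℓ(T_k) = 4^k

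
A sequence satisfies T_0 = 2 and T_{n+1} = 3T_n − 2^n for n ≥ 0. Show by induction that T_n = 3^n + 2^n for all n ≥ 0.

Base case: T_0 = 2, and 3^0 + 2^0 = 1 + 1 = 2.
Assume T_r = 3^r + 2^r for some r ≥ 0.
Then T_{r+1} = 3T_r − 2^r = 3·(3^r + 2^r) − 2^r = 3^{r+1} + 3·2^r − 2^r = 3^{r+1} + 2·2^r = 3^{r+1} + 2^{r+1}.
This completes the inductive step, so T_n = 3^n + 2^n for all n ≥ 0.

T_n = 3^n + 2^n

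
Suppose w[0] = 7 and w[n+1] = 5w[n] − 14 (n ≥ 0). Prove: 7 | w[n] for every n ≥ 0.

Base case: w[0] = 7 = 7·1, so 7 | w[0].
Assume 7 | w[r], so w[r] = 7t for some integer t.
Then w[r+1] = 5w[r] − 14 = 5·(7t) − 14 = 7(5t − 2), so 7 | w[r+1].
This completes the inductive step, so 7 | w[n] for all n ≥ 0.

7 | w[n]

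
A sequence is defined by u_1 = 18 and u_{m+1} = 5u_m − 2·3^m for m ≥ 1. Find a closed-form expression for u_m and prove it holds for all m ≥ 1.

Claim: u_m = 3·5^m + 3^m.

Base case: u_1 = 18, and 3·5^1 + 3^1 = 15 + 3 = 18.
Assume u_k = 3·5^k + 3^k for some k ≥ 1.
Then u_{k+1} = 5u_k − 2·3^k = 5·(3·5^k + 3^k) − 2·3^k = 3·5^{k+1} + 5·3^k − 2·3^k = 3·5^{k+1} + 3·3^k = 3·5^{k+1} + 3^{k+1}.
Hence u_m = 3·5^m + 3^m for every m ≥ 1, by induction.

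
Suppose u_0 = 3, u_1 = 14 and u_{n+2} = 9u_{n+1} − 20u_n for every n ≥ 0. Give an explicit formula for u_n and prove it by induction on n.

Claim: u_n = 4^n + 2·5^n.

Base cases: u_0 = 3 and 4^0 + 2·5^0 = 3; u_1 = 14 and 4^1 + 2·5^1 = 14.
Assume u_j = 4^j + 2·5^j for all 0 ≤ j ≤ k, where k ≥ 1.
Then u_{k+1} = 9u_k − 20u_{k−1} = 9·(4^k + 2·5^k) − 20·(4^{k−1} + 2·5^{k−1}) = (9·4 − 20)4^{k−1} + 2·(9·5 − 20)5^{k−1} = 16·4^{k−1} + 50·5^{k−1} = 4^{k+1} + 2·5^{k+1}.
By strong induction, u_n = 4^n + 2·5^n for all n ≥ 0.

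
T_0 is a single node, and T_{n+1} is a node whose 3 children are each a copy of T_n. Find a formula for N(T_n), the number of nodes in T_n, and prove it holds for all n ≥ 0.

Claim: N(T_n) = (3^{n+1} − 1)/2.

Base case: N(T_0) = 1, and (3^{0+1} − 1)/2 = 1.
Assume N(T_r) = (3^{r+1} − 1)/2.
Then N(T_{r+1}) = 1 + 3N(T_r) = 1 + 3·(3^{r+1} − 1)/2 = 1 + (3^{r+2} − 3)/2 = (2 + 3^{r+2} − 3)/2 = (3^{r+2} − 1)/2.
So the formula holds for r+1, and by induction N(T_n) = (3^{n+1} − 1)/2 for all n ≥ 0.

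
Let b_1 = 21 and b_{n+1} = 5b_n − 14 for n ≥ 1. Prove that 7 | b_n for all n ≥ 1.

Base case: b_1 = 21 = 7·3, so 7 | b_1.
Assume 7 | b_m, so b_m = 7t for some integer t.
Then b_{m+1} = 5b_m − 14 = 5·(7t) − 14 = 7(5t − 2), so 7 | b_{m+1}.
By induction, 7 | b_n for all n ≥ 1.

7 | b_n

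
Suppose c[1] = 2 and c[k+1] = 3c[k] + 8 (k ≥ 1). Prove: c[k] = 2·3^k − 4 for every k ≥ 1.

Base case: c[1] = 2, and 2·3^1 − 4 = 6 − 4 = 2.
Assume c[j] = 2·3^j − 4 for some j ≥ 1.
Then c[j+1] = 3c[j] + 8 = 3·(2·3^j − 4) + 8 = 6·3^j − 12 + 8 = 2·3^{j+1} − 4.
By induction, c[k] = 2·3^k − 4 for all k ≥ 1.

c[k] = 2·3^k − 4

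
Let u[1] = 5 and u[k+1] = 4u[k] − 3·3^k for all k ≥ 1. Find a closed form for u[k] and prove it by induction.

Claim: u[k] = -4^k + 3·3^k.

Base case: u[1] = 5, and -4^1 + 3·3^1 = -4 + 9 = 5.
Assume u[r] = -4^r + 3·3^r for some r ≥ 1.
Then u[r+1] = 4u[r] − 3·3^r = 4·(-4^r + 3·3^r) − 3·3^r = -4^{r+1} + 12·3^r − 3·3^r = -4^{r+1} + 9·3^r = -4^{r+1} + 3·3^{r+1}.
By induction, u[k] = -4^k + 3·3^k for all k ≥ 1.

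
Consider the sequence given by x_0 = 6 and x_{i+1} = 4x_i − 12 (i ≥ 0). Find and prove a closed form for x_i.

Claim: x_i = 2·4^i + 4.

Base case: x_0 = 6, and 2·4^0 + 4 = 2 + 4 = 6.
Assume x_m = 2·4^m + 4 for some m ≥ 0.
Then x_{m+1} = 4x_m − 12 = 4·(2·4^m + 4) − 12 = 8·4^m + 16 − 12 = 2·4^{m+1} + 4.
This completes the inductive step, so x_i = 2·4^i + 4 for all i ≥ 0.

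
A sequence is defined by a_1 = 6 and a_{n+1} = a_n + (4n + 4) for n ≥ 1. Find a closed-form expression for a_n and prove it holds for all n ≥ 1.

Claim: a_n = 2n^2 + 2n + 2.

Base case: a_1 = 6, and 2·1^2 + 2·1 + 2 = 6.
Assume a_m = 2m^2 + 2m + 2.
Then a_{m+1} = a_m + (4m + 4) = (2m^2 + 2m + 2) + (4m + 4) = 2m^2 + 6m + 6,
and 2·(m+1)^2 + 2·(m+1) + 2 = 2m^2 + 6m + 6.
Hence a_n = 2n^2 + 2n + 2 for every n ≥ 1, by induction.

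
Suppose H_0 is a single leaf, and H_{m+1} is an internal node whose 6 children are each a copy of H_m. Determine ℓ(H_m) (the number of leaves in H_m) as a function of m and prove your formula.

Claim: ℓ(H_m) = 6^m.

Base case: ℓ(H_0) = 1, and 6^0 = 1.
Assume ℓ(H_k) = 6^k.
Then ℓ(H_{k+1}) = 6·ℓ(H_k) = 6·6^k = 6^{k+1}.
So the formula holds for k+1, and by induction ℓ(H_m) = 6^m for all m ≥ 0.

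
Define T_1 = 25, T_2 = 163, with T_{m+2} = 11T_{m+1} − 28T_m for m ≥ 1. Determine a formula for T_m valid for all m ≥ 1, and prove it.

Claim: T_m = 3·7^m + 4^m.

Base cases: T_1 = 25 and 3·7^1 + 4^1 = 25; T_2 = 163 and 3·7^2 + 4^2 = 163.
Assume T_j = 3·7^j + 4^j for all 1 ≤ j ≤ k, where k ≥ 2.
Then T_{k+1} = 11T_k − 28T_{k−1} = 11·(3·7^k + 4^k) − 28·(3·7^{k−1} + 4^{k−1}) = 3·(11·7 − 28)7^{k−1} + (11·4 − 28)4^{k−1} = 147·7^{k−1} + 16·4^{k−1} = 3·7^{k+1} + 4^{k+1}.
This completes the inductive step, so T_m = 3·7^m + 4^m for all m ≥ 1.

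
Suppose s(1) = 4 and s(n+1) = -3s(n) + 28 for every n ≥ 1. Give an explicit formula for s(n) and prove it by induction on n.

Claim: s(n) = (-3)^n + 7.

Base case: s(1) = 4, and (-3)^1 + 7 = -3 + 7 = 4.
Assume s(k) = (-3)^k + 7 for some k ≥ 1.
Then s(k+1) = -3s(k) + 28 = -3·((-3)^k + 7) + 28 = -3·(-3)^k − 21 + 28 = (-3)^{k+1} + 7.
By induction, s(n) = (-3)^n + 7 for all n ≥ 1.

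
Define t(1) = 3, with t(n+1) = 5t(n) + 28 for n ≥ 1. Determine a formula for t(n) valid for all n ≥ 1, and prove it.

Claim: t(n) = 2·5^n − 7.

Base case: t(1) = 3, and 2·5^1 − 7 = 10 − 7 = 3.
Assume t(r) = 2·5^r − 7 for some r ≥ 1.
Then t(r+1) = 5t(r) + 28 = 5·(2·5^r − 7) + 28 = 10·5^r − 35 + 28 = 2·5^{r+1} − 7.
This completes the inductive step, so t(n) = 2·5^n − 7 for all n ≥ 1.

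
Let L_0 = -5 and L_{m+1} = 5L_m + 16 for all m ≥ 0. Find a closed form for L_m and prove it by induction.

Claim: L_m = -5^m − 4.

Base case: L_0 = -5, and -5^0 − 4 = -1 − 4 = -5.
Assume L_r = -5^r − 4 for some r ≥ 0.
Then L_{r+1} = 5L_r + 16 = 5·(-5^r − 4) + 16 = -5^{r+1} − 20 + 16 = -5^{r+1} − 4.
By induction, L_m = -5^m − 4 for all m ≥ 0.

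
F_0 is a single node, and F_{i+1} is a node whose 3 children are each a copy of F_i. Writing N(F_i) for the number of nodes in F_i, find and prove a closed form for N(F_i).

Claim: N(F_i) = (3^{i+1} − 1)/2.

Base case: N(F_0) = 1, and (3^{0+1} − 1)/2 = 1.
Assume N(F_j) = (3^{j+1} − 1)/2.
Then N(F_{j+1}) = 1 + 3N(F_j) = 1 + 3·(3^{j+1} − 1)/2 = 1 + (3^{j+2} − 3)/2 = (2 + 3^{j+2} − 3)/2 = (3^{j+2} − 1)/2.
By induction, N(F_i) = (3^{i+1} − 1)/2 for all i ≥ 0.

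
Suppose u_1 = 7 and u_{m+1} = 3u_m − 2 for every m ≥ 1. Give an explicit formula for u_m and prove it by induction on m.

Claim: u_m = 2·3^m + 1.

Base case: u_1 = 7, and 2·3^1 + 1 = 6 + 1 = 7.
Assume u_k = 2·3^k + 1 for some k ≥ 1.
Then u_{k+1} = 3u_k − 2 = 3·(2·3^k + 1) − 2 = 6·3^k + 3 − 2 = 2·3^{k+1} + 1.
By induction, u_m = 2·3^m + 1 for all m ≥ 1.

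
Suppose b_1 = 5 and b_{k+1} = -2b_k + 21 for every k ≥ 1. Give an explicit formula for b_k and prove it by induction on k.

Claim: b_k = (-2)^k + 7.

Base case: b_1 = 5, and (-2)^1 + 7 = -2 + 7 = 5.
Assume b_m = (-2)^m + 7 for some m ≥ 1.
Then b_{m+1} = -2b_m + 21 = -2·((-2)^m + 7) + 21 = -2·(-2)^m − 14 + 21 = (-2)^{m+1} + 7.
By induction, b_k = (-2)^k + 7 for all k ≥ 1.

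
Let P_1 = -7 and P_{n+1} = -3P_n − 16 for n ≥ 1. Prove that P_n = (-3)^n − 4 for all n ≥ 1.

Base case: P_1 = -7, and (-3)^1 − 4 = -3 − 4 = -7.
Assume P_k = (-3)^k − 4 for some k ≥ 1.
Then P_{k+1} = -3P_k − 16 = -3·((-3)^k − 4) − 16 = -3·(-3)^k + 12 − 16 = (-3)^{k+1} − 4.
So the formula holds for k+1, and by induction P_n = (-3)^n − 4 for all n ≥ 1.

P_n = (-3)^n − 4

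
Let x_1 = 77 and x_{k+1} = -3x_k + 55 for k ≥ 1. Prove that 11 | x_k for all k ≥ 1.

Base case: x_1 = 77 = 11·7, so 11 | x_1.
Assume 11 | x_j, so x_j = 11t for some integer t.
Then x_{j+1} = -3x_j + 55 = -3·(11t) + 55 = 11(-3t + 5), so 11 | x_{j+1}.
Hence 11 | x_k for every k ≥ 1, by induction.

11 | x_k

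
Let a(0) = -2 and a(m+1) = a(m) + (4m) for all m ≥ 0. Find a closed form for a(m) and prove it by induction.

Claim: a(m) = 2m^2 − 2m − 2.

Base case: a(0) = -2, and 2·0^2 − 2·0 − 2 = -2.
Assume a(j) = 2j^2 − 2j − 2.
Then a(j+1) = a(j) + (4j) = (2j^2 − 2j − 2) + (4j) = 2j^2 + 2j − 2,
and 2·(j+1)^2 − 2·(j+1) − 2 = 2j^2 + 2j − 2.
Hence a(m) = 2m^2 − 2m − 2 for every m ≥ 0, by induction.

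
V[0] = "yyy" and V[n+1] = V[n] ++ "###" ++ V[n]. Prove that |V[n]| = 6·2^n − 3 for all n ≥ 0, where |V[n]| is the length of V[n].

Base case: |V[0]| = 3, and 6·2^0 − 3 = 3.
Assume |V[j]| = 6·2^j − 3.
Then |V[j+1]| = |V[j]| + 3 + |V[j]| = 2|V[j]| + 3 = 2(6·2^j − 3) + 3 = 6·2^{j+1} − 6 + 3 = 6·2^{j+1} − 3.
By induction, |V[n]| = 6·2^n − 3 for all n ≥ 0.

|V[n]| = 6·2^n − 3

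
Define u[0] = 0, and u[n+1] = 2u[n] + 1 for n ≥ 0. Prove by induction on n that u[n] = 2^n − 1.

Base case: u[0] = 0, and 2^0 − 1 = 1 − 1 = 0.
Assume u[r] = 2^r − 1 for some r ≥ 0.
Then u[r+1] = 2u[r] + 1 = 2·(2^r − 1) + 1 = 2^{r+1} − 2 + 1 = 2^{r+1} − 1.
By induction, u[n] = 2^n − 1 for all n ≥ 0.

u[n] = 2^n − 1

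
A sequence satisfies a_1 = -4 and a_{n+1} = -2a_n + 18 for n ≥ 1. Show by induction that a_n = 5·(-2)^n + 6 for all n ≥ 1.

Base case: a_1 = -4, and 5·(-2)^1 + 6 = -10 + 6 = -4.
Assume a_m = 5·(-2)^m + 6 for some m ≥ 1.
Then a_{m+1} = -2a_m + 18 = -2·(5·(-2)^m + 6) + 18 = -10·(-2)^m − 12 + 18 = 5·(-2)^{m+1} + 6.
This completes the inductive step, so a_n = 5·(-2)^n + 6 for all n ≥ 1.

a_n = 5·(-2)^n + 6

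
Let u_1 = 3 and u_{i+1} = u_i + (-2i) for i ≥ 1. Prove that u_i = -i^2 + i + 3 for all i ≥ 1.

Base case: u_1 = 3, and -1^2 + 1 + 3 = 3.
Assume u_j = -j^2 + j + 3.
Then u_{j+1} = u_j + (-2j) = (-j^2 + j + 3) + (-2j) = -j^2 − j + 3,
and -(j+1)^2 + (j+1) + 3 = -j^2 − j + 3.
By induction, u_i = -i^2 + i + 3 for all i ≥ 1.

u_i = -i^2 + i + 3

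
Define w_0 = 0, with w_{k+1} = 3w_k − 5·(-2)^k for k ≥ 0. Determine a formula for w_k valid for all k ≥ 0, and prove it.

Claim: w_k = -3^k + (-2)^k.

Base case: w_0 = 0, and -3^0 + (-2)^0 = -1 + 1 = 0.
Assume w_r = -3^r + (-2)^r for some r ≥ 0.
Then w_{r+1} = 3w_r − 5·(-2)^r = 3·(-3^r + (-2)^r) − 5·(-2)^r = -3^{r+1} + 3·(-2)^r − 5·(-2)^r = -3^{r+1} − 2·(-2)^r = -3^{r+1} + (-2)^{r+1}.
Hence w_k = -3^k + (-2)^k for every k ≥ 0, by induction.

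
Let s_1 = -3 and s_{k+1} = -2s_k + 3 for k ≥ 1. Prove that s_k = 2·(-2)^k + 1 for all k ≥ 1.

Base case: s_1 = -3, and 2·(-2)^1 + 1 = -4 + 1 = -3.
Assume s_j = 2·(-2)^j + 1 for some j ≥ 1.
Then s_{j+1} = -2s_j + 3 = -2·(2·(-2)^j + 1) + 3 = -4·(-2)^j − 2 + 3 = 2·(-2)^{j+1} + 1.
This completes the inductive step, so s_k = 2·(-2)^k + 1 for all k ≥ 1.

s_k = 2·(-2)^k + 1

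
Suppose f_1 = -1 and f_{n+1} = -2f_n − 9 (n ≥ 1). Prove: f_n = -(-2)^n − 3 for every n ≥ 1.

Base case: f_1 = -1, and -(-2)^1 − 3 = 2 − 3 = -1.
Assume f_k = -(-2)^k − 3 for some k ≥ 1.
Then f_{k+1} = -2f_k − 9 = -2·(-(-2)^k − 3) − 9 = 2·(-2)^k + 6 − 9 = -(-2)^{k+1} − 3.
This completes the inductive step, so f_n = -(-2)^n − 3 for all n ≥ 1.

f_n = -(-2)^n − 3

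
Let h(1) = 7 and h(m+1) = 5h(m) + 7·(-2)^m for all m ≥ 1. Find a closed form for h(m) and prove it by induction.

Claim: h(m) = 5^m − (-2)^m.

Base case: h(1) = 7, and 5^1 − (-2)^1 = 5 + 2 = 7.
Assume h(k) = 5^k − (-2)^k for some k ≥ 1.
Then h(k+1) = 5h(k) + 7·(-2)^k = 5·(5^k − (-2)^k) + 7·(-2)^k = 5^{k+1} − 5·(-2)^k + 7·(-2)^k = 5^{k+1} + 2·(-2)^k = 5^{k+1} − (-2)^{k+1}.
This completes the inductive step, so h(m) = 5^m − (-2)^m for all m ≥ 1.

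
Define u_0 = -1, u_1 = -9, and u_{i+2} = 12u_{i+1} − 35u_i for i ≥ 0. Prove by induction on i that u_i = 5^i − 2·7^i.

Base cases: u_0 = -1 and 5^0 − 2·7^0 = -1; u_1 = -9 and 5^1 − 2·7^1 = -9.
Assume u_j = 5^j − 2·7^j for all 0 ≤ j ≤ m, where m ≥ 1.
Then u_{m+1} = 12u_m − 35u_{m−1} = 12·(5^m − 2·7^m) − 35·(5^{m−1} − 2·7^{m−1}) = (12·5 − 35)5^{m−1} − 2·(12·7 − 35)7^{m−1} = 25·5^{m−1} − 98·7^{m−1} = 5^{m+1} − 2·7^{m+1}.
This completes the inductive step, so u_i = 5^i − 2·7^i for all i ≥ 0.

u_i = 5^i − 2·7^i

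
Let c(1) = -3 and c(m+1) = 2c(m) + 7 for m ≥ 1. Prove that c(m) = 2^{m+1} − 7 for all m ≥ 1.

Base case: c(1) = -3, and 2^{1+1} − 7 = 4 − 7 = -3.
Assume c(j) = 2^{j+1} − 7 for some j ≥ 1.
Then c(j+1) = 2c(j) + 7 = 2·(2^{j+1} − 7) + 7 = 2^{j+2} − 14 + 7 = 2^{j+2} − 7.
Hence c(m) = 2^{m+1} − 7 for every m ≥ 1, by induction.

c(m) = 2^{m+1} − 7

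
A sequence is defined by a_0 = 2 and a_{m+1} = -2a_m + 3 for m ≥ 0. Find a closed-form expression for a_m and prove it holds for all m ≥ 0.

Claim: a_m = (-2)^m + 1.

Base case: a_0 = 2, and (-2)^0 + 1 = 1 + 1 = 2.
Assume a_j = (-2)^j + 1 for some j ≥ 0.
Then a_{j+1} = -2a_j + 3 = -2·((-2)^j + 1) + 3 = -2·(-2)^j − 2 + 3 = (-2)^{j+1} + 1.
Hence a_m = (-2)^m + 1 for every m ≥ 0, by induction.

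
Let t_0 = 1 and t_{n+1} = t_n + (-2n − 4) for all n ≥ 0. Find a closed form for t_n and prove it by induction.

Claim: t_n = -n^2 − 3n + 1.

Base case: t_0 = 1, and -0^2 − 3·0 + 1 = 1.
Assume t_k = -k^2 − 3k + 1.
Then t_{k+1} = t_k + (-2k − 4) = (-k^2 − 3k + 1) + (-2k − 4) = -k^2 − 5k − 3,
and -(k+1)^2 − 3·(k+1) + 1 = -k^2 − 5k − 3.
By induction, t_n = -n^2 − 3n + 1 for all n ≥ 0.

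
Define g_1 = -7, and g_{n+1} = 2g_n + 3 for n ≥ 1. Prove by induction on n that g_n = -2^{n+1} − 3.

Base case: g_1 = -7, and -2^{1+1} − 3 = -4 − 3 = -7.
Assume g_m = -2^{m+1} − 3 for some m ≥ 1.
Then g_{m+1} = 2g_m + 3 = 2·(-2^{m+1} − 3) + 3 = -2^{m+2} − 6 + 3 = -2^{m+2} − 3.
By induction, g_n = -2^{n+1} − 3 for all n ≥ 1.

g_n = -2^{n+1} − 3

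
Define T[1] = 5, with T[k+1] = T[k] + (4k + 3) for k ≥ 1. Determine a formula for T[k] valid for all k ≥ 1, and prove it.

Claim: T[k] = 2k^2 + k + 2.

Base case: T[1] = 5, and 2·1^2 + 1 + 2 = 5.
Assume T[m] = 2m^2 + m + 2.
Then T[m+1] = T[m] + (4m + 3) = (2m^2 + m + 2) + (4m + 3) = 2m^2 + 5m + 5,
and 2·(m+1)^2 + (m+1) + 2 = 2m^2 + 5m + 5.
By induction, T[k] = 2k^2 + k + 2 for all k ≥ 1.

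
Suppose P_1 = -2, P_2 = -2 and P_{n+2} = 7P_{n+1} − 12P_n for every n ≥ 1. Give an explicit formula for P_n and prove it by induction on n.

Claim: P_n = 4^n − 2·3^n.

Base cases: P_1 = -2 and 4^1 − 2·3^1 = -2; P_2 = -2 and 4^2 − 2·3^2 = -2.
Assume P_j = 4^j − 2·3^j for all 1 ≤ j ≤ r, where r ≥ 2.
Then P_{r+1} = 7P_r − 12P_{r−1} = 7·(4^r − 2·3^r) − 12·(4^{r−1} − 2·3^{r−1}) = (7·4 − 12)4^{r−1} − 2·(7·3 − 12)3^{r−1} = 16·4^{r−1} − 18·3^{r−1} = 4^{r+1} − 2·3^{r+1}.
So the formula holds for r+1, and by strong induction P_n = 4^n − 2·3^n for all n ≥ 1.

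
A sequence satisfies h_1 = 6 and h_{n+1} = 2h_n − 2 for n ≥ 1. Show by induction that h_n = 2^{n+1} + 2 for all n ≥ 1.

Base case: h_1 = 6, and 2^{1+1} + 2 = 4 + 2 = 6.
Assume h_j = 2^{j+1} + 2 for some j ≥ 1.
Then h_{j+1} = 2h_j − 2 = 2·(2^{j+1} + 2) − 2 = 2^{j+2} + 4 − 2 = 2^{j+2} + 2.
By induction, h_n = 2^{n+1} + 2 for all n ≥ 1.

h_n = 2^{n+1} + 2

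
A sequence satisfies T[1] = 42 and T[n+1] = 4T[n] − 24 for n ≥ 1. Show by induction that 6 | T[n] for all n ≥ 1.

Base case: T[1] = 42 = 6·7, so 6 | T[1].
Assume 6 | T[m], so T[m] = 6t for some integer t.
Then T[m+1] = 4T[m] − 24 = 4·(6t) − 24 = 6(4t − 4), so 6 | T[m+1].
So the property holds for m+1, and by induction 6 | T[n] for all n ≥ 1.

6 | T[n]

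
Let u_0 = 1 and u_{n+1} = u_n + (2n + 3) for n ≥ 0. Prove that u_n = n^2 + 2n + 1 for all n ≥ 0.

Base case: u_0 = 1, and 0^2 + 2·0 + 1 = 1.
Assume u_m = m^2 + 2m + 1.
Then u_{m+1} = u_m + (2m + 3) = (m^2 + 2m + 1) + (2m + 3) = m^2 + 4m + 4,
and (m+1)^2 + 2·(m+1) + 1 = m^2 + 4m + 4.
By induction, u_n = n^2 + 2n + 1 for all n ≥ 0.

u_n = n^2 + 2n + 1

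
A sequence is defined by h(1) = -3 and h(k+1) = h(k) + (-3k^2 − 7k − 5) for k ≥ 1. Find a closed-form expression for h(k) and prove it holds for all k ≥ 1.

Claim: h(k) = -k^3 − 2k^2 − 2k + 2.

Base case: h(1) = -3, and -1^3 − 2·1^2 − 2·1 + 2 = -3.
Assume h(m) = -m^3 − 2m^2 − 2m + 2.
Then h(m+1) = h(m) + (-3m^2 − 7m − 5) = (-m^3 − 2m^2 − 2m + 2) + (-3m^2 − 7m − 5) = -m^3 − 5m^2 − 9m − 3,
and -(m+1)^3 − 2·(m+1)^2 − 2·(m+1) + 2 = -m^3 − 5m^2 − 9m − 3.
Hence h(k) = -k^3 − 2k^2 − 2k + 2 for every k ≥ 1, by induction.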